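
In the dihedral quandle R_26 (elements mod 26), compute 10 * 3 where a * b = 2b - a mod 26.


10 * 3 = 2*3 - 10 mod 26
= 6 - 10 mod 26
= -4 mod 26 = 22

22


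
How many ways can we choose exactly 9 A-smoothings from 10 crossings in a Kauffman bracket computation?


We choose which 9 of 10 crossings get A-smoothings.
C(10, 9) = 10! / (9! * 1!)
= 10

10


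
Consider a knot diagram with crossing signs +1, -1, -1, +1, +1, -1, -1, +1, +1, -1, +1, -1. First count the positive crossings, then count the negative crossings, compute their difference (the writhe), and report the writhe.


Step 1: Count positive crossings (+1).
Positive crossings: 6
Step 2: Count negative crossings (-1).
Negative crossings: 6
Step 3: Writhe = (positive) - (negative)
w = 6 - 6 = 0
Step 4: |w| = 0, and w is zero

0


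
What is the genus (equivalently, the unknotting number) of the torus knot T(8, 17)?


For a torus knot T(p,q), both the unknotting number and genus equal (p-1)(q-1)/2.
= (8-1)(17-1)/2
= 7*16/2
= 112/2 = 56

56


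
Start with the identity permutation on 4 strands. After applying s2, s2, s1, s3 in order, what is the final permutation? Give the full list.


Starting with identity [1, 2, 3, 4].
Apply generators in sequence:
  After s2: [1, 3, 2, 4]
  After s2: [1, 2, 3, 4]
  After s1: [2, 1, 3, 4]
  After s3: [2, 1, 4, 3]
Final permutation: [2, 1, 4, 3]

[2, 1, 4, 3]


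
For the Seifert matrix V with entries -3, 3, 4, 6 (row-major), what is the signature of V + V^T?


Step 1: V + V^T = [[-6, 7], [7, 12]]
Step 2: trace = 6, det = -121
Step 3: Discriminant = 6^2 - 4*(-121) = 520
Step 4: Eigenvalues: 14.4018, -8.40175
Step 5: Signature = (# positive eigenvalues) - (# negative eigenvalues) = 0

0


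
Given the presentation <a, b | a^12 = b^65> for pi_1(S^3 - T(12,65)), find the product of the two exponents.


The relation is a^12 = b^65.
Product of exponents = 12 * 65
= 780

780


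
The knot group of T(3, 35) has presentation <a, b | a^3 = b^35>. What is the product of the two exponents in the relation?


The relation is a^3 = b^35.
Product of exponents = 3 * 35
= 105

105


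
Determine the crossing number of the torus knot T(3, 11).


For a torus knot T(p, q) with gcd(p,q)=1,
the crossing number is min(p*(q-1), q*(p-1)).
p*(q-1) = 3*10 = 30
q*(p-1) = 11*2 = 22
min(30, 22) = 22

22


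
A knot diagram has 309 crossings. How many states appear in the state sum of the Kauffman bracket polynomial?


Each crossing contributes 2 choices (A-smoothing or B-smoothing).
Total states = 2^309 = 1042962419883256876169444192465601618458351817556959360325703910069443225478828393565899456512

1042962419883256876169444192465601618458351817556959360325703910069443225478828393565899456512


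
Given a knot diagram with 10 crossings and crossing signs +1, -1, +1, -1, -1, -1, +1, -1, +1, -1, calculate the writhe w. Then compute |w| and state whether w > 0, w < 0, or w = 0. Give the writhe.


Step 1: Count positive crossings (+1).
Positive crossings: 4
Step 2: Count negative crossings (-1).
Negative crossings: 6
Step 3: Writhe = (positive) - (negative)
w = 4 - 6 = -2
Step 4: |w| = 2, and w is negative

-2


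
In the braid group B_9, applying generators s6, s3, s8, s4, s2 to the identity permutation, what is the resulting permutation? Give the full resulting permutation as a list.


Starting with identity [1, 2, 3, 4, 5, 6, 7, 8, 9].
Apply generators in sequence:
  After s6: [1, 2, 3, 4, 5, 7, 6, 8, 9]
  After s3: [1, 2, 4, 3, 5, 7, 6, 8, 9]
  After s8: [1, 2, 4, 3, 5, 7, 6, 9, 8]
  After s4: [1, 2, 4, 5, 3, 7, 6, 9, 8]
  After s2: [1, 4, 2, 5, 3, 7, 6, 9, 8]
Final permutation: [1, 4, 2, 5, 3, 7, 6, 9, 8]

[1, 4, 2, 5, 3, 7, 6, 9, 8]


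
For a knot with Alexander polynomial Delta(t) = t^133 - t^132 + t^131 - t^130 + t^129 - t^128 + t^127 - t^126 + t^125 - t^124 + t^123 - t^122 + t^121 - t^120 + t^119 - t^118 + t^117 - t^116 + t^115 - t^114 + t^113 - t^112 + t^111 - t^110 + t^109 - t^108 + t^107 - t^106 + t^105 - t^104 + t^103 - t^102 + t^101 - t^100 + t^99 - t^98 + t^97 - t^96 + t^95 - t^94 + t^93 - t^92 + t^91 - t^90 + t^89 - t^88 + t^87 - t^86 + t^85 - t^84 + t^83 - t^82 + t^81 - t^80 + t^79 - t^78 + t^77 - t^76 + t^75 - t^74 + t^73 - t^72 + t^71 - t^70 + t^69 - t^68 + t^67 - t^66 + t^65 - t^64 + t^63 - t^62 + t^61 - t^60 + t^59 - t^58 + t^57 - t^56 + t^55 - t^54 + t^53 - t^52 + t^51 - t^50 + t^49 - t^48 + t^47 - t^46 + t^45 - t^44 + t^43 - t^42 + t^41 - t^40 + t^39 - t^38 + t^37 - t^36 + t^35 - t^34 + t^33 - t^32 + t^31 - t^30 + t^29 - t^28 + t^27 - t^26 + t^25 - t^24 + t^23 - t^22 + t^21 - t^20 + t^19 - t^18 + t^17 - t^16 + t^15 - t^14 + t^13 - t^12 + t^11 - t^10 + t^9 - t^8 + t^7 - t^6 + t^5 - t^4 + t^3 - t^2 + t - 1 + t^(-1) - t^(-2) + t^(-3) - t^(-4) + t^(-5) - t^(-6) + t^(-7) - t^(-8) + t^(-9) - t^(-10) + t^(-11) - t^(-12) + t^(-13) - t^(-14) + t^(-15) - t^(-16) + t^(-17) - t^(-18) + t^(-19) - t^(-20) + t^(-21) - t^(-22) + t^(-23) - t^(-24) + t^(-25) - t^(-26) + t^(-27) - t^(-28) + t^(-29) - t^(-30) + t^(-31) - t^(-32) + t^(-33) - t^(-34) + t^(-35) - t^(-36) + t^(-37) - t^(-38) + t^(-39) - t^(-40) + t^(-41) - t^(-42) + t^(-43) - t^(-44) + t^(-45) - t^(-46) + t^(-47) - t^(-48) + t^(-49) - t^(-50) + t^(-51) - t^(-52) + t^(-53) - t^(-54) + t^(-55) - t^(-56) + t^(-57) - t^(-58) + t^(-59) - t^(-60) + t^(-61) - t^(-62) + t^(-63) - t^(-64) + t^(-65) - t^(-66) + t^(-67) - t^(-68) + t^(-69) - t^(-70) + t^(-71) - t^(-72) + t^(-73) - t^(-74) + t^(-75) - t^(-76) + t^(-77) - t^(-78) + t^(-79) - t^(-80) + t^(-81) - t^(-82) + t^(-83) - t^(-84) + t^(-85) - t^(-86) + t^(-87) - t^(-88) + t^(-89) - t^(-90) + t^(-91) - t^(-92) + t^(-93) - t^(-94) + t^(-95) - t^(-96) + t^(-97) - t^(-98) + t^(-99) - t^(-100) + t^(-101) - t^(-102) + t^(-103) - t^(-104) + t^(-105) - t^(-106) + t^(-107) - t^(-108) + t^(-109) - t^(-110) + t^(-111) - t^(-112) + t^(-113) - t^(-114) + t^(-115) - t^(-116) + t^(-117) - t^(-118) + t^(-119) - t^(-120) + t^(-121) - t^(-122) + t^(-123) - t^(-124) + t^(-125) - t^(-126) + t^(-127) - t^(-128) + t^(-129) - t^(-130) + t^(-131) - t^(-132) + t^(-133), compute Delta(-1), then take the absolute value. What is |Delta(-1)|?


Step 1: The polynomial has 267 terms with alternating signs, exponents from 133 down to -133.
Step 2: Substitute t = -1. The i-th term has coefficient (-1)^i and exponent (m-i),
  so its value is (-1)^i * (-1)^(m-i) = (-1)^m = -1 for every i.
Step 3: All 267 terms equal -1, so Delta(-1) = 267 * (-1) = -267
Step 4: |Delta(-1)| = 267

267


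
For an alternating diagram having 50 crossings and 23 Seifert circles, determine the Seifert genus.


For alternating knots, g = (c - s + 1)/2.
= (50 - 23 + 1)/2
= 28/2 = 14

14


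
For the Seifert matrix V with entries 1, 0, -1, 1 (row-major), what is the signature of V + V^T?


Step 1: V + V^T = [[2, -1], [-1, 2]]
Step 2: trace = 4, det = 3
Step 3: Discriminant = 4^2 - 4*3 = 4
Step 4: Eigenvalues: 3, 1
Step 5: Signature = (# positive eigenvalues) - (# negative eigenvalues) = 2

2


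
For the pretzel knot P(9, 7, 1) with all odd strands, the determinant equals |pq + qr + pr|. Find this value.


Step 1: Compute pq + qr + pr.
pq = 9*7 = 63
qr = 7*1 = 7
pr = 9*1 = 9
pq + qr + pr = 63 + 7 + 9 = 79
Step 2: Take absolute value.
det(P(9,7,1)) = |79| = 79

79


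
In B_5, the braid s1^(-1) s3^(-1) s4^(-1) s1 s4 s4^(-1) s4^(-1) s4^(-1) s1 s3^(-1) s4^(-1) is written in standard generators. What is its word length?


The word length counts the number of generators (including inverses).
Listing each generator: s1^(-1), s3^(-1), s4^(-1), s1, s4, s4^(-1), s4^(-1), s4^(-1), s1, s3^(-1), s4^(-1)
There are 11 generators in this braid word.

11


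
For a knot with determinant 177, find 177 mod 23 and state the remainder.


Step 1: A knot is p-colorable if and only if p divides its determinant.
Step 2: Compute 177 mod 23.
177 = 7 * 23 + 16
Step 3: 177 mod 23 = 16
Step 4: The knot is 23-colorable: no

16


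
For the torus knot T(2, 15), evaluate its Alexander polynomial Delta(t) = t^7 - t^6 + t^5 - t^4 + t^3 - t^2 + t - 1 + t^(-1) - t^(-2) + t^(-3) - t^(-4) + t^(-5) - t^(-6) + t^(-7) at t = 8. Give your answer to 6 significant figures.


Substituting t = 8 into Delta(t) = t^7 - t^6 + t^5 - t^4 + t^3 - t^2 + t - 1 + t^(-1) - t^(-2) + t^(-3) - t^(-4) + t^(-5) - t^(-6) + t^(-7):
Term values: (2097152) + (-262144) + (32768) + (-4096) + (512) + (-64) + (8) + (-1) + (0.125) + (-0.015625) + (0.00195312) + (-0.000244141) + (3.05176e-05) + (-3.8147e-06) + (4.76837e-07)
Sum = 1864135.111
Rounded to 6 significant figures: 1.86414e+06

1.86414e+06


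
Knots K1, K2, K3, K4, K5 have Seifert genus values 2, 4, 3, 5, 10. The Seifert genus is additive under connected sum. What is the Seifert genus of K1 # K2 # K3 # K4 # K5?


The Seifert genus is additive under connected sum.
Seifert genus(K1 # K2 # K3 # K4 # K5) = (2) + (4) + (3) + (5) + (10)
= 24

24


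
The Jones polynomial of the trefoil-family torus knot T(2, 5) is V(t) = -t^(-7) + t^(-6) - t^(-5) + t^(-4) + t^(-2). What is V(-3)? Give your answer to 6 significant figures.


Substituting t = -3 into V(t) = -t^(-7) + t^(-6) - t^(-5) + t^(-4) + t^(-2):
  (-)t^(-7) = 0.000457247
  (+)t^(-6) = 0.00137174
  (-)t^(-5) = 0.00411523
  (+)t^(-4) = 0.0123457
  (+)t^(-2) = 0.111111
Sum = (0.000457247) + (0.00137174) + (0.00411523) + (0.0123457) + (0.111111)
= 0.1294010059
Rounded to 6 significant figures: 0.129401

0.129401


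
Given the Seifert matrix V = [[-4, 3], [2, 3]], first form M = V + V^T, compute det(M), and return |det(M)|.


Step 1: Form V + V^T where V = [[-4, 3], [2, 3]]
  V^T = [[-4, 2], [3, 3]]
  V + V^T = [[-8, 5], [5, 6]]
Step 2: det(V + V^T) = (-8)*6 - 5*5
  = -48 - 25 = -73
Step 3: Knot determinant = |det(V + V^T)| = |-73| = 73

73


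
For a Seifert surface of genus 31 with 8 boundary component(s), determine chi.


chi = 2 - 2g - b
= 2 - 2*31 - 8
= 2 - 62 - 8 = -68

-68


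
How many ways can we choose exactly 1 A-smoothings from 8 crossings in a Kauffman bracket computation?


We choose which 1 of 8 crossings get A-smoothings.
C(8, 1) = 8! / (1! * 7!)
= 8

8


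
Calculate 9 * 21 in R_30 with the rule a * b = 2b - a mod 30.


9 * 21 = 2*21 - 9 mod 30
= 42 - 9 mod 30
= 33 mod 30 = 3

3


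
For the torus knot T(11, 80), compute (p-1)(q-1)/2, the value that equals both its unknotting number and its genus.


For a torus knot T(p,q), both the unknotting number and genus equal (p-1)(q-1)/2.
= (11-1)(80-1)/2
= 10*79/2
= 790/2 = 395

395


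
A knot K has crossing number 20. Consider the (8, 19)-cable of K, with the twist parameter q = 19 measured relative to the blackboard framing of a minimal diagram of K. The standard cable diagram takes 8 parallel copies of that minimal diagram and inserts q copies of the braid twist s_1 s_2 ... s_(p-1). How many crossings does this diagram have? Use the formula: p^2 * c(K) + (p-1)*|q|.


Step 1: Each of the c(K) crossings of the companion diagram becomes p*p = p^2 crossings among the p parallel strands, and each of the |q| twists s_1 s_2 ... s_(p-1) adds (p-1) crossings.
  Crossings = p^2 * c(K) + (p-1)*|q|
Step 2: = 8^2 * 20 + (8-1)*19
Step 3: = 64*20 + 7*19
Step 4: = 1280 + 133 = 1413

1413


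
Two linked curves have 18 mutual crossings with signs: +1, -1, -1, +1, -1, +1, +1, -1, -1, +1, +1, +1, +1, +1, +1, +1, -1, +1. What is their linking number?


Step 1: Count positive crossings: 12
Step 2: Count negative crossings: 6
Step 3: Sum of signs = 12 - 6 = 6
Step 4: Linking number = sum/2 = 6/2 = 3

3


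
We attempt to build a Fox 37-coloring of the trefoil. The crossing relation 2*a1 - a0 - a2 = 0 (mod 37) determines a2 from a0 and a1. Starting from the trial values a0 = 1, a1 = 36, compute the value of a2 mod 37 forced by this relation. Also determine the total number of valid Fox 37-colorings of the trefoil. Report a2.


Step 1: Apply the given crossing relation 2*a1 - a0 - a2 = 0 (mod 37).
  a2 = 2*a1 - a0 mod 37
  a2 = 2*36 - 1 mod 37
  a2 = 72 - 1 mod 37
  a2 = 71 mod 37 = 34
Step 2: The trefoil has determinant 3.
  Number of Fox p-colorings (p prime) is p^2 if p = 3, else p.
  Since 37 does not divide 3, only trivial (constant) colorings exist.
  (So the trial a0 = 1, a1 = 36 with a0 != a1 does NOT extend to a valid coloring of the whole trefoil: the other two crossing relations require 3*(a1 - a0) = 0 (mod 37), which fails.)
  Total colorings = 37
Step 3: a2 = 34, total Fox 37-colorings = 37

34


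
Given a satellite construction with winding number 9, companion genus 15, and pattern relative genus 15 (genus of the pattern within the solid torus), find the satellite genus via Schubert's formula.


Schubert: g(satellite) = g_rel(pattern) + |winding| * g(companion),
where g_rel(pattern) is the genus of the pattern relative to the solid torus.
= 15 + 9 * 15
= 15 + 135 = 150

150


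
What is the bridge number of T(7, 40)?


The bridge number of T(p,q) is min(p,q).
min(7, 40) = 7

7


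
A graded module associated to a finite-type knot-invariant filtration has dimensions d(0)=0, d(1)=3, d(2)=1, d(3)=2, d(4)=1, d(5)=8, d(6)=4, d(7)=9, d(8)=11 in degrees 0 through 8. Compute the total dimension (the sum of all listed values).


Total dimension = d(0) + d(1) + ... + d(8)
= 0 + 3 + 1 + 2 + 1 + 8 + 4 + 9 + 11
= 39

39


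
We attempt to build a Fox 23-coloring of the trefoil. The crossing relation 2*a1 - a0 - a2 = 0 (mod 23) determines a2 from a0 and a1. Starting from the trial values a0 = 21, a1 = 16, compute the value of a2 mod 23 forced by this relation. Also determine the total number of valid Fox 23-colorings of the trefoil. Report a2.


Step 1: Apply the given crossing relation 2*a1 - a0 - a2 = 0 (mod 23).
  a2 = 2*a1 - a0 mod 23
  a2 = 2*16 - 21 mod 23
  a2 = 32 - 21 mod 23
  a2 = 11 mod 23 = 11
Step 2: The trefoil has determinant 3.
  Number of Fox p-colorings (p prime) is p^2 if p = 3, else p.
  Since 23 does not divide 3, only trivial (constant) colorings exist.
  (So the trial a0 = 21, a1 = 16 with a0 != a1 does NOT extend to a valid coloring of the whole trefoil: the other two crossing relations require 3*(a1 - a0) = 0 (mod 23), which fails.)
  Total colorings = 23
Step 3: a2 = 11, total Fox 23-colorings = 23

11


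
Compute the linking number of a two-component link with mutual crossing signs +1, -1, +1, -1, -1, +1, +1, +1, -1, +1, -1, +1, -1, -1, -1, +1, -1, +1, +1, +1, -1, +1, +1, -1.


Step 1: Count positive crossings: 13
Step 2: Count negative crossings: 11
Step 3: Sum of signs = 13 - 11 = 2
Step 4: Linking number = sum/2 = 2/2 = 1

1


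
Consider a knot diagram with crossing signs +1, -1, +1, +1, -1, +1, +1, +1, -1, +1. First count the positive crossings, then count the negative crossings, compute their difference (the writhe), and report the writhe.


Step 1: Count positive crossings (+1).
Positive crossings: 7
Step 2: Count negative crossings (-1).
Negative crossings: 3
Step 3: Writhe = (positive) - (negative)
w = 7 - 3 = 4
Step 4: |w| = 4, and w is positive

4


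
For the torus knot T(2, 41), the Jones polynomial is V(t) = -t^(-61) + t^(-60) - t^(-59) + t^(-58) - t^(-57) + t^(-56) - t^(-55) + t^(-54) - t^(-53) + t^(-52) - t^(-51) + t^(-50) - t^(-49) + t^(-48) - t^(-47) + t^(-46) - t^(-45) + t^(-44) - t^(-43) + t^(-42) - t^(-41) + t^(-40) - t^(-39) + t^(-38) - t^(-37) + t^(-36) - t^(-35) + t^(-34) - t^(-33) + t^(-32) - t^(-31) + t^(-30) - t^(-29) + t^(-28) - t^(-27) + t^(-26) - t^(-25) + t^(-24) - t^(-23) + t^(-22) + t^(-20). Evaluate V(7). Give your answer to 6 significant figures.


Substituting t = 7 into V(t) = -t^(-61) + t^(-60) - t^(-59) + t^(-58) - t^(-57) + t^(-56) - t^(-55) + t^(-54) - t^(-53) + t^(-52) - t^(-51) + t^(-50) - t^(-49) + t^(-48) - t^(-47) + t^(-46) - t^(-45) + t^(-44) - t^(-43) + t^(-42) - t^(-41) + t^(-40) - t^(-39) + t^(-38) - t^(-37) + t^(-36) - t^(-35) + t^(-34) - t^(-33) + t^(-32) - t^(-31) + t^(-30) - t^(-29) + t^(-28) - t^(-27) + t^(-26) - t^(-25) + t^(-24) - t^(-23) + t^(-22) + t^(-20):
  (-)t^(-61) = -2.81203e-52
  (+)t^(-60) = 1.96842e-51
  (-)t^(-59) = -1.37789e-50
  (+)t^(-58) = 9.64525e-50
  (-)t^(-57) = -6.75168e-49
  (+)t^(-56) = 4.72617e-48
  (-)t^(-55) = -3.30832e-47
  (+)t^(-54) = 2.31583e-46
  (-)t^(-53) = -1.62108e-45
  (+)t^(-52) = 1.13475e-44
  (-)t^(-51) = -7.94328e-44
  (+)t^(-50) = 5.5603e-43
  (-)t^(-49) = -3.89221e-42
  (+)t^(-48) = 2.72455e-41
  (-)t^(-47) = -1.90718e-40
  (+)t^(-46) = 1.33503e-39
  (-)t^(-45) = -9.34519e-39
  (+)t^(-44) = 6.54163e-38
  (-)t^(-43) = -4.57914e-37
  (+)t^(-42) = 3.2054e-36
  (-)t^(-41) = -2.24378e-35
  (+)t^(-40) = 1.57065e-34
  (-)t^(-39) = -1.09945e-33
  (+)t^(-38) = 7.69617e-33
  (-)t^(-37) = -5.38732e-32
  (+)t^(-36) = 3.77112e-31
  (-)t^(-35) = -2.63979e-30
  (+)t^(-34) = 1.84785e-29
  (-)t^(-33) = -1.29349e-28
  (+)t^(-32) = 9.05446e-28
  (-)t^(-31) = -6.33812e-27
  (+)t^(-30) = 4.43669e-26
  (-)t^(-29) = -3.10568e-25
  (+)t^(-28) = 2.17398e-24
  (-)t^(-27) = -1.52178e-23
  (+)t^(-26) = 1.06525e-22
  (-)t^(-25) = -7.45674e-22
  (+)t^(-24) = 5.21972e-21
  (-)t^(-23) = -3.6538e-20
  (+)t^(-22) = 2.55766e-19
  (+)t^(-20) = 1.25325e-17
Sum = (-2.81203e-52) + (1.96842e-51) + (-1.37789e-50) + (9.64525e-50) + (-6.75168e-49) + (4.72617e-48) + (-3.30832e-47) + (2.31583e-46) + (-1.62108e-45) + (1.13475e-44) + (-7.94328e-44) + (5.5603e-43) + (-3.89221e-42) + (2.72455e-41) + (-1.90718e-40) + (1.33503e-39) + (-9.34519e-39) + (6.54163e-38) + (-4.57914e-37) + (3.2054e-36) + (-2.24378e-35) + (1.57065e-34) + (-1.09945e-33) + (7.69617e-33) + (-5.38732e-32) + (3.77112e-31) + (-2.63979e-30) + (1.84785e-29) + (-1.29349e-28) + (9.05446e-28) + (-6.33812e-27) + (4.43669e-26) + (-3.10568e-25) + (2.17398e-24) + (-1.52178e-23) + (1.06525e-22) + (-7.45674e-22) + (5.21972e-21) + (-3.6538e-20) + (2.55766e-19) + (1.25325e-17)
= 1.27563383e-17
Rounded to 6 significant figures: 1.27563e-17

1.27563e-17


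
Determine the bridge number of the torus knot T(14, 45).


The bridge number of T(p,q) is min(p,q).
min(14, 45) = 14

14


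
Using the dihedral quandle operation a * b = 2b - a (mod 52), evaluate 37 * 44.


37 * 44 = 2*44 - 37 mod 52
= 88 - 37 mod 52
= 51 mod 52 = 51

51


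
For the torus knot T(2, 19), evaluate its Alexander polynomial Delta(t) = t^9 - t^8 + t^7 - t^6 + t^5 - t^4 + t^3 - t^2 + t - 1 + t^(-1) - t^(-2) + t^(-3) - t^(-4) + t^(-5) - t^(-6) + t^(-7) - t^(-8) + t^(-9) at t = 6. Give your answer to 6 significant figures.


Substituting t = 6 into Delta(t) = t^9 - t^8 + t^7 - t^6 + t^5 - t^4 + t^3 - t^2 + t - 1 + t^(-1) - t^(-2) + t^(-3) - t^(-4) + t^(-5) - t^(-6) + t^(-7) - t^(-8) + t^(-9):
Term values: (10077696) + (-1679616) + (279936) + (-46656) + (7776) + (-1296) + (216) + (-36) + (6) + (-1) + (0.166667) + (-0.0277778) + (0.00462963) + (-0.000771605) + (0.000128601) + (-2.14335e-05) + (3.57225e-06) + (-5.95374e-07) + (9.9229e-08)
Sum = 8638025.143
Rounded to 6 significant figures: 8.63803e+06

8.63803e+06


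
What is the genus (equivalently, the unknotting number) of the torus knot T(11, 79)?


For a torus knot T(p,q), both the unknotting number and genus equal (p-1)(q-1)/2.
= (11-1)(79-1)/2
= 10*78/2
= 780/2 = 390

390


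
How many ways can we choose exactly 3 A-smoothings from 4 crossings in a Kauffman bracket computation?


We choose which 3 of 4 crossings get A-smoothings.
C(4, 3) = 4! / (3! * 1!)
= 4

4


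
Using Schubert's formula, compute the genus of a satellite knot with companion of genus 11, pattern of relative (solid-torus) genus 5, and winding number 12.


Schubert: g(satellite) = g_rel(pattern) + |winding| * g(companion),
where g_rel(pattern) is the genus of the pattern relative to the solid torus.
= 5 + 12 * 11
= 5 + 132 = 137

137


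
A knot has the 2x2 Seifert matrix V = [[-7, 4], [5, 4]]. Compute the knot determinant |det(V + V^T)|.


Step 1: Form V + V^T where V = [[-7, 4], [5, 4]]
  V^T = [[-7, 5], [4, 4]]
  V + V^T = [[-14, 9], [9, 8]]
Step 2: det(V + V^T) = (-14)*8 - 9*9
  = -112 - 81 = -193
Step 3: Knot determinant = |det(V + V^T)| = |-193| = 193

193


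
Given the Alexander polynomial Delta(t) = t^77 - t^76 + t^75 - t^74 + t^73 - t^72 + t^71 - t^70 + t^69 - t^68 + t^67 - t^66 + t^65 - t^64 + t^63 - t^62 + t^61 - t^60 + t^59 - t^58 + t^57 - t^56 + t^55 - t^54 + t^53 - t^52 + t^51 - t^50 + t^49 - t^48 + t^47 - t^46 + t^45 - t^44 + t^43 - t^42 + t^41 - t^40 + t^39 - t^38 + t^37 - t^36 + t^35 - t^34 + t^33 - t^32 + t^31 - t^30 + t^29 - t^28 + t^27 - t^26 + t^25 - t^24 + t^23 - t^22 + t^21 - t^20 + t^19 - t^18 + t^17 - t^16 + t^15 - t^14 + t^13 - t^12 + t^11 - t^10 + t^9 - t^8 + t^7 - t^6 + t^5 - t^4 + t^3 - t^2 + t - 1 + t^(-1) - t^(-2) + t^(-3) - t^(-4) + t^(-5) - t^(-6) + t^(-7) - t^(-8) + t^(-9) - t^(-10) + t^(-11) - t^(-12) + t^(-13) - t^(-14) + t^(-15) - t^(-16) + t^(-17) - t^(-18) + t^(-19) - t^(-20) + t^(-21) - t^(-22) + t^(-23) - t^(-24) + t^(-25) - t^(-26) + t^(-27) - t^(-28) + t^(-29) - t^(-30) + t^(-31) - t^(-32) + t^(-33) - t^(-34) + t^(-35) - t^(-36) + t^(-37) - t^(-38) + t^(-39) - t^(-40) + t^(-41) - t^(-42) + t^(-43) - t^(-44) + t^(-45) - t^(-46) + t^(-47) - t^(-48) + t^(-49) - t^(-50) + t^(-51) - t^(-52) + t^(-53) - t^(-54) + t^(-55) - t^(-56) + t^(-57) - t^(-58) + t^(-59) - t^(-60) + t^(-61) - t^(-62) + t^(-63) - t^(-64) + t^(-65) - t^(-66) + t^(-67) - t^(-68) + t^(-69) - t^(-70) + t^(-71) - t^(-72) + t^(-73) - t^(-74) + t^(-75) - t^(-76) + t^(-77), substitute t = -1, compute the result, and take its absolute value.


Step 1: The polynomial has 155 terms with alternating signs, exponents from 77 down to -77.
Step 2: Substitute t = -1. The i-th term has coefficient (-1)^i and exponent (m-i),
  so its value is (-1)^i * (-1)^(m-i) = (-1)^m = -1 for every i.
Step 3: All 155 terms equal -1, so Delta(-1) = 155 * (-1) = -155
Step 4: |Delta(-1)| = 155

155


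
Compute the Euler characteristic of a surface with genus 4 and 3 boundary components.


chi = 2 - 2g - b
= 2 - 2*4 - 3
= 2 - 8 - 3 = -9

-9


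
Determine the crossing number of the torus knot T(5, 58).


For a torus knot T(p, q) with gcd(p,q)=1,
the crossing number is min(p*(q-1), q*(p-1)).
p*(q-1) = 5*57 = 285
q*(p-1) = 58*4 = 232
min(285, 232) = 232

232


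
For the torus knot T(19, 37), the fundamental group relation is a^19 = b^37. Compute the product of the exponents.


The relation is a^19 = b^37.
Product of exponents = 19 * 37
= 703

703


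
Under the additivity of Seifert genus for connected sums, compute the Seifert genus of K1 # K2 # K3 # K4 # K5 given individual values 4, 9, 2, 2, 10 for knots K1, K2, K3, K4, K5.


The Seifert genus is additive under connected sum.
Seifert genus(K1 # K2 # K3 # K4 # K5) = (4) + (9) + (2) + (2) + (10)
= 27

27


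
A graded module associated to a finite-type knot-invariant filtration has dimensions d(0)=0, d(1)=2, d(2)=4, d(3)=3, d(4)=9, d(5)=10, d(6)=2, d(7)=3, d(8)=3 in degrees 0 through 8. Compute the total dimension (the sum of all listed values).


Total dimension = d(0) + d(1) + ... + d(8)
= 0 + 2 + 4 + 3 + 9 + 10 + 2 + 3 + 3
= 36

36


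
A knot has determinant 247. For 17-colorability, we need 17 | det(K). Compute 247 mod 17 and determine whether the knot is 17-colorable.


Step 1: A knot is p-colorable if and only if p divides its determinant.
Step 2: Compute 247 mod 17.
247 = 14 * 17 + 9
Step 3: 247 mod 17 = 9
Step 4: The knot is 17-colorable: no

9


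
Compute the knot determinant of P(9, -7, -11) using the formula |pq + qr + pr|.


Step 1: Compute pq + qr + pr.
pq = 9*(-7) = -63
qr = (-7)*(-11) = 77
pr = 9*(-11) = -99
pq + qr + pr = -63 + 77 + (-99) = -85
Step 2: Take absolute value.
det(P(9,-7,-11)) = |-85| = 85

85


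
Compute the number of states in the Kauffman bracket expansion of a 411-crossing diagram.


Each crossing contributes 2 choices (A-smoothing or B-smoothing).
Total states = 2^411 = 5288447750321988791615322464262168318627237463714249754277190362195246329890490766601513683517722278780729696200186866434048

5288447750321988791615322464262168318627237463714249754277190362195246329890490766601513683517722278780729696200186866434048


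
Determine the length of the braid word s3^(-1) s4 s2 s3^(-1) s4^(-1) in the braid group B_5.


The word length counts the number of generators (including inverses).
Listing each generator: s3^(-1), s4, s2, s3^(-1), s4^(-1)
There are 5 generators in this braid word.

5


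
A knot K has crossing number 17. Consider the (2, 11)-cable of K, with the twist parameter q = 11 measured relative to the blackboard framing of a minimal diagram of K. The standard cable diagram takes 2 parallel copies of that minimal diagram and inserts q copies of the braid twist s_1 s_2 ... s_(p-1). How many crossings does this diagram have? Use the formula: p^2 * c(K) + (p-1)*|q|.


Step 1: Each of the c(K) crossings of the companion diagram becomes p*p = p^2 crossings among the p parallel strands, and each of the |q| twists s_1 s_2 ... s_(p-1) adds (p-1) crossings.
  Crossings = p^2 * c(K) + (p-1)*|q|
Step 2: = 2^2 * 17 + (2-1)*11
Step 3: = 4*17 + 1*11
Step 4: = 68 + 11 = 79

79


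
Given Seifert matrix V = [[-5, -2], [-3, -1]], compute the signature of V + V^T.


Step 1: V + V^T = [[-10, -5], [-5, -2]]
Step 2: trace = -12, det = -5
Step 3: Discriminant = (-12)^2 - 4*(-5) = 164
Step 4: Eigenvalues: 0.403124, -12.4031
Step 5: Signature = (# positive eigenvalues) - (# negative eigenvalues) = 0

0


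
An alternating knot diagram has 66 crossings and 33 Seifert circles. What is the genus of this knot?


For alternating knots, g = (c - s + 1)/2.
= (66 - 33 + 1)/2
= 34/2 = 17

17


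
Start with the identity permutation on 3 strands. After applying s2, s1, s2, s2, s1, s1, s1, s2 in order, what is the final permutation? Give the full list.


Starting with identity [1, 2, 3].
Apply generators in sequence:
  After s2: [1, 3, 2]
  After s1: [3, 1, 2]
  After s2: [3, 2, 1]
  After s2: [3, 1, 2]
  After s1: [1, 3, 2]
  After s1: [3, 1, 2]
  After s1: [1, 3, 2]
  After s2: [1, 2, 3]
Final permutation: [1, 2, 3]

[1, 2, 3]


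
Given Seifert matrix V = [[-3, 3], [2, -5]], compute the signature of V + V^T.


Step 1: V + V^T = [[-6, 5], [5, -10]]
Step 2: trace = -16, det = 35
Step 3: Discriminant = (-16)^2 - 4*35 = 116
Step 4: Eigenvalues: -2.61484, -13.3852
Step 5: Signature = (# positive eigenvalues) - (# negative eigenvalues) = -2

-2


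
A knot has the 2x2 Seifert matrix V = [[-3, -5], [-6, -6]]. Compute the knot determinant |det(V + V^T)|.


Step 1: Form V + V^T where V = [[-3, -5], [-6, -6]]
  V^T = [[-3, -6], [-5, -6]]
  V + V^T = [[-6, -11], [-11, -12]]
Step 2: det(V + V^T) = (-6)*(-12) - (-11)*(-11)
  = 72 - 121 = -49
Step 3: Knot determinant = |det(V + V^T)| = |-49| = 49

49


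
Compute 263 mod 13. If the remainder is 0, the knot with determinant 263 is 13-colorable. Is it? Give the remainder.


Step 1: A knot is p-colorable if and only if p divides its determinant.
Step 2: Compute 263 mod 13.
263 = 20 * 13 + 3
Step 3: 263 mod 13 = 3
Step 4: The knot is 13-colorable: no

3


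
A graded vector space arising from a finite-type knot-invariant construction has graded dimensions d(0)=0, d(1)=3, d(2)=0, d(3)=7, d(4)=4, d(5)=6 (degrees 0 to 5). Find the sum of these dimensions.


Total dimension = d(0) + d(1) + ... + d(5)
= 0 + 3 + 0 + 7 + 4 + 6
= 20

20


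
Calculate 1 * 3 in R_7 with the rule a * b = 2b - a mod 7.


1 * 3 = 2*3 - 1 mod 7
= 6 - 1 mod 7
= 5 mod 7 = 5

5


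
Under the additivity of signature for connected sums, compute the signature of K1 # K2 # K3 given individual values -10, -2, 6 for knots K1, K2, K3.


The signature is additive under connected sum.
signature(K1 # K2 # K3) = (-10) + (-2) + (6)
= -6

-6


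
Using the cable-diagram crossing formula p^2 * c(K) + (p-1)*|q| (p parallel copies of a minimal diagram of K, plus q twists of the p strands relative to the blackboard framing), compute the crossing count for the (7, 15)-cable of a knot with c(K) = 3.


Step 1: Each of the c(K) crossings of the companion diagram becomes p*p = p^2 crossings among the p parallel strands, and each of the |q| twists s_1 s_2 ... s_(p-1) adds (p-1) crossings.
  Crossings = p^2 * c(K) + (p-1)*|q|
Step 2: = 7^2 * 3 + (7-1)*15
Step 3: = 49*3 + 6*15
Step 4: = 147 + 90 = 237

237


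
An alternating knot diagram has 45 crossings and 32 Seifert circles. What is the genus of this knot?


For alternating knots, g = (c - s + 1)/2.
= (45 - 32 + 1)/2
= 14/2 = 7

7


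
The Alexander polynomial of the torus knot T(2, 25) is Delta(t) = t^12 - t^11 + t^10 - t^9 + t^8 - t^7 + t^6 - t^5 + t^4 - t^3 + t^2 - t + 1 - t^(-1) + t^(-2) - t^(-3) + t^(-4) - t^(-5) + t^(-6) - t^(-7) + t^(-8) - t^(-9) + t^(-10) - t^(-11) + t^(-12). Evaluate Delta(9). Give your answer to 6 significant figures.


Substituting t = 9 into Delta(t) = t^12 - t^11 + t^10 - t^9 + t^8 - t^7 + t^6 - t^5 + t^4 - t^3 + t^2 - t + 1 - t^(-1) + t^(-2) - t^(-3) + t^(-4) - t^(-5) + t^(-6) - t^(-7) + t^(-8) - t^(-9) + t^(-10) - t^(-11) + t^(-12):
Term values: (282429536481) + (-31381059609) + (3486784401) + (-387420489) + (43046721) + (-4782969) + (531441) + (-59049) + (6561) + (-729) + (81) + (-9) + (1) + (-0.111111) + (0.0123457) + (-0.00137174) + (0.000152416) + (-1.69351e-05) + (1.88168e-06) + (-2.09075e-07) + (2.32306e-08) + (-2.58117e-09) + (2.86797e-10) + (-3.18664e-11) + (3.54071e-12)
Sum = 2.541865828e+11
Rounded to 6 significant figures: 2.54187e+11

2.54187e+11


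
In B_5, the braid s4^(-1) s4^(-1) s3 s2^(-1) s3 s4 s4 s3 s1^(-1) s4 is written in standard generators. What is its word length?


The word length counts the number of generators (including inverses).
Listing each generator: s4^(-1), s4^(-1), s3, s2^(-1), s3, s4, s4, s3, s1^(-1), s4
There are 10 generators in this braid word.

10


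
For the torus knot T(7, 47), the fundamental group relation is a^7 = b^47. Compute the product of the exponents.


The relation is a^7 = b^47.
Product of exponents = 7 * 47
= 329

329


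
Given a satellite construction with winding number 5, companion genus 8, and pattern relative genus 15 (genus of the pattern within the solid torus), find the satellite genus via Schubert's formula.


Schubert: g(satellite) = g_rel(pattern) + |winding| * g(companion),
where g_rel(pattern) is the genus of the pattern relative to the solid torus.
= 15 + 5 * 8
= 15 + 40 = 55

55


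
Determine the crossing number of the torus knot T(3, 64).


For a torus knot T(p, q) with gcd(p,q)=1,
the crossing number is min(p*(q-1), q*(p-1)).
p*(q-1) = 3*63 = 189
q*(p-1) = 64*2 = 128
min(189, 128) = 128

128


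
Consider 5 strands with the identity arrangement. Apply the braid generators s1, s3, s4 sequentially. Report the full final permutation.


Starting with identity [1, 2, 3, 4, 5].
Apply generators in sequence:
  After s1: [2, 1, 3, 4, 5]
  After s3: [2, 1, 4, 3, 5]
  After s4: [2, 1, 4, 5, 3]
Final permutation: [2, 1, 4, 5, 3]

[2, 1, 4, 5, 3]


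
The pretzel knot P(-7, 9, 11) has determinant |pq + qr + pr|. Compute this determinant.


Step 1: Compute pq + qr + pr.
pq = (-7)*9 = -63
qr = 9*11 = 99
pr = (-7)*11 = -77
pq + qr + pr = -63 + 99 + (-77) = -41
Step 2: Take absolute value.
det(P(-7,9,11)) = |-41| = 41

41


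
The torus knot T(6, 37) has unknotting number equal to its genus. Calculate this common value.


For a torus knot T(p,q), both the unknotting number and genus equal (p-1)(q-1)/2.
= (6-1)(37-1)/2
= 5*36/2
= 180/2 = 90

90


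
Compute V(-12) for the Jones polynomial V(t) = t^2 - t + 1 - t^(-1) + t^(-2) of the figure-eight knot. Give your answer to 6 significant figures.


Substituting t = -12 into V(t) = t^2 - t + 1 - t^(-1) + t^(-2):
  (+)t^(2) = 144
  (-)t^(1) = 12
  (+)t^(0) = 1
  (-)t^(-1) = 0.0833333
  (+)t^(-2) = 0.00694444
Sum = (144) + (12) + (1) + (0.0833333) + (0.00694444)
= 157.0902778
Rounded to 6 significant figures: 157.09

157.09


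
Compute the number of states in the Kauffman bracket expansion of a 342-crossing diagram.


Each crossing contributes 2 choices (A-smoothing or B-smoothing).
Total states = 2^342 = 8958978968711216842229769122273777112486581988938598139599956403855167484720643781523509973086428463104

8958978968711216842229769122273777112486581988938598139599956403855167484720643781523509973086428463104


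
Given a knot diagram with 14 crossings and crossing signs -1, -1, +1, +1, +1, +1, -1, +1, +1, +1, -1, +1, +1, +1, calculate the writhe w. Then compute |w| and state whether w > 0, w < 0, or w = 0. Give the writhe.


Step 1: Count positive crossings (+1).
Positive crossings: 10
Step 2: Count negative crossings (-1).
Negative crossings: 4
Step 3: Writhe = (positive) - (negative)
w = 10 - 4 = 6
Step 4: |w| = 6, and w is positive

6


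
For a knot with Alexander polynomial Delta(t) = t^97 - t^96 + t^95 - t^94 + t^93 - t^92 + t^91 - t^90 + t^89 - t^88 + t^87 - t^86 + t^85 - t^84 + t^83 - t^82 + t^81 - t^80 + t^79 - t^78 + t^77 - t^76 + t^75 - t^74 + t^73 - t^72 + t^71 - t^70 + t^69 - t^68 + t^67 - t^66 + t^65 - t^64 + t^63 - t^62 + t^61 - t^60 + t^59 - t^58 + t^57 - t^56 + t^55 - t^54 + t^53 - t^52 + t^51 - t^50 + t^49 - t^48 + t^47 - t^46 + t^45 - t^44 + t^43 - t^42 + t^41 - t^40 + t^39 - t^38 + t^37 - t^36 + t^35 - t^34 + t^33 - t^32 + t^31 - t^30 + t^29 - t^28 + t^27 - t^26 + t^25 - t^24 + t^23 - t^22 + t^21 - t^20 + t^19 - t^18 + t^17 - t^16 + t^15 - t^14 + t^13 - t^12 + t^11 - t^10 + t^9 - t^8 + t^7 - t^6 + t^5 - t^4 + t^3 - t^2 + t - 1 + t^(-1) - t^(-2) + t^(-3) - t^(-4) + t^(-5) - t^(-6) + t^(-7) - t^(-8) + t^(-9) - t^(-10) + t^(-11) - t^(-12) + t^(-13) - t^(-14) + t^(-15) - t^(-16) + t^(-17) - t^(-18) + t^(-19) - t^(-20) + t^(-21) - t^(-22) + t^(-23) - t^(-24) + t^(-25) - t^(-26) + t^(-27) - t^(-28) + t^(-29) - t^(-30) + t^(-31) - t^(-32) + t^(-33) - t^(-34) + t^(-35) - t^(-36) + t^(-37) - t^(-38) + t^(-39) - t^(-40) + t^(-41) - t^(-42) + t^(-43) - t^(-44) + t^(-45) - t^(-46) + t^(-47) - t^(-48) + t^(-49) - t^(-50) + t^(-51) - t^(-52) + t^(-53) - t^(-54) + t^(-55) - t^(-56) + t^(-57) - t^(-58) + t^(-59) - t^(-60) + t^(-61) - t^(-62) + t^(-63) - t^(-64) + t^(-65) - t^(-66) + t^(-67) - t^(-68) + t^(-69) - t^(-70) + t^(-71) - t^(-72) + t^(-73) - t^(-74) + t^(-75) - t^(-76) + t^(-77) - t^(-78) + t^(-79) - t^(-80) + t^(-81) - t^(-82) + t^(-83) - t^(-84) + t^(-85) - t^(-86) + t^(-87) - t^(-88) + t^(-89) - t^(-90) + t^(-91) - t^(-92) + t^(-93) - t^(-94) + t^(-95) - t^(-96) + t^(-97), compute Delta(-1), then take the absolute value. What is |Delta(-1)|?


Step 1: The polynomial has 195 terms with alternating signs, exponents from 97 down to -97.
Step 2: Substitute t = -1. The i-th term has coefficient (-1)^i and exponent (m-i),
  so its value is (-1)^i * (-1)^(m-i) = (-1)^m = -1 for every i.
Step 3: All 195 terms equal -1, so Delta(-1) = 195 * (-1) = -195
Step 4: |Delta(-1)| = 195

195


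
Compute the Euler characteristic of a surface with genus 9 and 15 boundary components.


chi = 2 - 2g - b
= 2 - 2*9 - 15
= 2 - 18 - 15 = -31

-31


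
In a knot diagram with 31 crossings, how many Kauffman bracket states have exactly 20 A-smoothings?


We choose which 20 of 31 crossings get A-smoothings.
C(31, 20) = 31! / (20! * 11!)
= 84672315

84672315


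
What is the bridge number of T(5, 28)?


The bridge number of T(p,q) is min(p,q).
min(5, 28) = 5

5


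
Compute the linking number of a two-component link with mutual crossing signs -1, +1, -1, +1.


Step 1: Count positive crossings: 2
Step 2: Count negative crossings: 2
Step 3: Sum of signs = 2 - 2 = 0
Step 4: Linking number = sum/2 = 0/2 = 0

0


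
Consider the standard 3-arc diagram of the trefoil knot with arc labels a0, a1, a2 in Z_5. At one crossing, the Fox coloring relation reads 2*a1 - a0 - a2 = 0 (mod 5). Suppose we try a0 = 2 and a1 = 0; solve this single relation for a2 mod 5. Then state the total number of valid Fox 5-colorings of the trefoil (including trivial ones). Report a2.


Step 1: Apply the given crossing relation 2*a1 - a0 - a2 = 0 (mod 5).
  a2 = 2*a1 - a0 mod 5
  a2 = 2*0 - 2 mod 5
  a2 = 0 - 2 mod 5
  a2 = -2 mod 5 = 3
Step 2: The trefoil has determinant 3.
  Number of Fox p-colorings (p prime) is p^2 if p = 3, else p.
  Since 5 does not divide 3, only trivial (constant) colorings exist.
  (So the trial a0 = 2, a1 = 0 with a0 != a1 does NOT extend to a valid coloring of the whole trefoil: the other two crossing relations require 3*(a1 - a0) = 0 (mod 5), which fails.)
  Total colorings = 5
Step 3: a2 = 3, total Fox 5-colorings = 5

3


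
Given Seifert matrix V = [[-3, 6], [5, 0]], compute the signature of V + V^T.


Step 1: V + V^T = [[-6, 11], [11, 0]]
Step 2: trace = -6, det = -121
Step 3: Discriminant = (-6)^2 - 4*(-121) = 520
Step 4: Eigenvalues: 8.40175, -14.4018
Step 5: Signature = (# positive eigenvalues) - (# negative eigenvalues) = 0

0


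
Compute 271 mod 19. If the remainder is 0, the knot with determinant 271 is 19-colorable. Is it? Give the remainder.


Step 1: A knot is p-colorable if and only if p divides its determinant.
Step 2: Compute 271 mod 19.
271 = 14 * 19 + 5
Step 3: 271 mod 19 = 5
Step 4: The knot is 19-colorable: no

5


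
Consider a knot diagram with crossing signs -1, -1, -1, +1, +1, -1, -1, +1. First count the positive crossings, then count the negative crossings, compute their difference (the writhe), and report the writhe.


Step 1: Count positive crossings (+1).
Positive crossings: 3
Step 2: Count negative crossings (-1).
Negative crossings: 5
Step 3: Writhe = (positive) - (negative)
w = 3 - 5 = -2
Step 4: |w| = 2, and w is negative

-2


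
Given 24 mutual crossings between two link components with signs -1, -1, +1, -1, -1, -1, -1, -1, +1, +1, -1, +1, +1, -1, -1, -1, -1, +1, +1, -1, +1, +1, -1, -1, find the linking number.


Step 1: Count positive crossings: 9
Step 2: Count negative crossings: 15
Step 3: Sum of signs = 9 - 15 = -6
Step 4: Linking number = sum/2 = -6/2 = -3

-3


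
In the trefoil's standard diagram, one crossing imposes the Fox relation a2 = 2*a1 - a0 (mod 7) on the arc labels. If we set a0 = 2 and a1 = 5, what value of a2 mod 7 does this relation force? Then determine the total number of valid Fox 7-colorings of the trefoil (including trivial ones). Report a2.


Step 1: Apply the given crossing relation 2*a1 - a0 - a2 = 0 (mod 7).
  a2 = 2*a1 - a0 mod 7
  a2 = 2*5 - 2 mod 7
  a2 = 10 - 2 mod 7
  a2 = 8 mod 7 = 1
Step 2: The trefoil has determinant 3.
  Number of Fox p-colorings (p prime) is p^2 if p = 3, else p.
  Since 7 does not divide 3, only trivial (constant) colorings exist.
  (So the trial a0 = 2, a1 = 5 with a0 != a1 does NOT extend to a valid coloring of the whole trefoil: the other two crossing relations require 3*(a1 - a0) = 0 (mod 7), which fails.)
  Total colorings = 7
Step 3: a2 = 1, total Fox 7-colorings = 7

1


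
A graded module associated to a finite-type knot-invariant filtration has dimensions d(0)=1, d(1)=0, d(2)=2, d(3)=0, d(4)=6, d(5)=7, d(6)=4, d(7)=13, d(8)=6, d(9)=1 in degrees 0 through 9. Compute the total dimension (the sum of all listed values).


Total dimension = d(0) + d(1) + ... + d(9)
= 1 + 0 + 2 + 0 + 6 + 7 + 4 + 13 + 6 + 1
= 40

40


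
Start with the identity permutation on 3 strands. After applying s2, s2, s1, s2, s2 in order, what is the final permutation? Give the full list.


Starting with identity [1, 2, 3].
Apply generators in sequence:
  After s2: [1, 3, 2]
  After s2: [1, 2, 3]
  After s1: [2, 1, 3]
  After s2: [2, 3, 1]
  After s2: [2, 1, 3]
Final permutation: [2, 1, 3]

[2, 1, 3]


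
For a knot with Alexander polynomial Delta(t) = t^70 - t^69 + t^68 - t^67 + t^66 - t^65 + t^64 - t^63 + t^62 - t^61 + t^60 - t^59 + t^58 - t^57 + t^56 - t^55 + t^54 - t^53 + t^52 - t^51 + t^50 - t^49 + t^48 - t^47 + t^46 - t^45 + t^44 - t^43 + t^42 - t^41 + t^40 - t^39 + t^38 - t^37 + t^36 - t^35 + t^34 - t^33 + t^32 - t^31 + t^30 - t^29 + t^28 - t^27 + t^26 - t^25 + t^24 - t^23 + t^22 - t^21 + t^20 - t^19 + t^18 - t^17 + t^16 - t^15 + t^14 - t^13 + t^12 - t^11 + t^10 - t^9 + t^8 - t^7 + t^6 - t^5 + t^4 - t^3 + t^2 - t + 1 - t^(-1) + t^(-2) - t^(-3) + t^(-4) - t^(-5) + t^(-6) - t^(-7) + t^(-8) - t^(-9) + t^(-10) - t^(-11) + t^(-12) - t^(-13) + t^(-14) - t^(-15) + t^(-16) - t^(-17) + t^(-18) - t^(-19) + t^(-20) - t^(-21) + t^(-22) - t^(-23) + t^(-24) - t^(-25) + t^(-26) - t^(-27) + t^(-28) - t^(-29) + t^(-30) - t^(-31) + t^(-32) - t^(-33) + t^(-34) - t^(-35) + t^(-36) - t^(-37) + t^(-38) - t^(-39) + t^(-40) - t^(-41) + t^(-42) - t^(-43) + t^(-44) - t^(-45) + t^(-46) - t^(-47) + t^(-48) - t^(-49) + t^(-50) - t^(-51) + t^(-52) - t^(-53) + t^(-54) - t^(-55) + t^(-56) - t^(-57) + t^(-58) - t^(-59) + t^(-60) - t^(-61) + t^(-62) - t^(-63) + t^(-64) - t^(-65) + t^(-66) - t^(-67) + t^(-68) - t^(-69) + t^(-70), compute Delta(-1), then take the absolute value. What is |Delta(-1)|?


Step 1: The polynomial has 141 terms with alternating signs, exponents from 70 down to -70.
Step 2: Substitute t = -1. The i-th term has coefficient (-1)^i and exponent (m-i),
  so its value is (-1)^i * (-1)^(m-i) = (-1)^m = 1 for every i.
Step 3: All 141 terms equal 1, so Delta(-1) = 141 * (1) = 141
Step 4: |Delta(-1)| = 141

141
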